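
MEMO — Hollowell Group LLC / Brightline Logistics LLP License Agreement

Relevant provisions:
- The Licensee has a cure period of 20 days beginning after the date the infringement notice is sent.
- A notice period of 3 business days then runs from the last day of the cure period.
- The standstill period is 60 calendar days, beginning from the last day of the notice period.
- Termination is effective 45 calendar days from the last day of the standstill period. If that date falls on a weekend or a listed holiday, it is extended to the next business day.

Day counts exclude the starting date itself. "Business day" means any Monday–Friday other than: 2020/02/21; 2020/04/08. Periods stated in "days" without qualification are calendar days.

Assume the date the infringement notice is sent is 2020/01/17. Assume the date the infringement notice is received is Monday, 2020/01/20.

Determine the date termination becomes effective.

2020/05/26

The last day of the cure period: 20 calendar days after 2020/01/17 is 2020/02/06.
From Thursday, 2020/02/06, 3 business days (Feb 7, Feb 10, Feb 11, skipping weekends) brings us to Tuesday, 2020/02/11, which is the last day of the notice period.
Adding 60 calendar days to 2020/02/11 gives 2020/04/11, which is the last day of the standstill period.
Adding 45 calendar days to 2020/04/11 gives 2020/05/26, which is the date termination becomes effective. 2020/05/26 is a Tuesday and is not a listed holiday, so no roll-forward applies.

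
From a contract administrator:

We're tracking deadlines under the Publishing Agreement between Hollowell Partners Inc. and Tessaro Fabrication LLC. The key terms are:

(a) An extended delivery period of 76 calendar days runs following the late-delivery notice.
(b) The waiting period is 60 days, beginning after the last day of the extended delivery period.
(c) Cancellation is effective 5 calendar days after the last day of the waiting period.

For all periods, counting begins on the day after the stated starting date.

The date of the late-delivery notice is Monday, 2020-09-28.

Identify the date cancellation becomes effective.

The last day of the extended delivery period: 76 calendar days after 2020-09-28 is 2020-12-13.
The last day of the waiting period: 2020-12-13 + 60 days = 2021-02-11.
Adding 5 calendar days to 2021-02-11 gives 2021-02-16, which is the date cancellation becomes effective.

2021-02-16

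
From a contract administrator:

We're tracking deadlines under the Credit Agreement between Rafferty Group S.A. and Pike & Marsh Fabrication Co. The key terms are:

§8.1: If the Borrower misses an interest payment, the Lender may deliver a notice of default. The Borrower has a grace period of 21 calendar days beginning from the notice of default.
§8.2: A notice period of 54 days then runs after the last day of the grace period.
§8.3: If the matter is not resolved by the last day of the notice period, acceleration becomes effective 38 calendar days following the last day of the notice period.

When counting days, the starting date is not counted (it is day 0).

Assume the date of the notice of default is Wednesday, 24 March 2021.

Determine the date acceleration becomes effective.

15 July 2021

The last day of the grace period: 24 March 2021 + 21 days = 14 April 2021.
Adding 54 calendar days to 14 April 2021 gives 7 June 2021, which is the last day of the notice period.
The date acceleration becomes effective: 38 calendar days after 7 June 2021 is 15 July 2021.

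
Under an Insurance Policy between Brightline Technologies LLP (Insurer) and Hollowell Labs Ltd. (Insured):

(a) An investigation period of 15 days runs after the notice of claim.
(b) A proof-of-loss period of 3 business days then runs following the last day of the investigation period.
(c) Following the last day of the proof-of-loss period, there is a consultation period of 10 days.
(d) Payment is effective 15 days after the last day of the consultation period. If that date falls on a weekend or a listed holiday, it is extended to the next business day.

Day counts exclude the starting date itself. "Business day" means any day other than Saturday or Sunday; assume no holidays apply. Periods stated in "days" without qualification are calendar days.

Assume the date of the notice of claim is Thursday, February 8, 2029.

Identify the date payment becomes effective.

March 26, 2029

Adding 15 calendar days to February 8, 2029 gives February 23, 2029, which is the last day of the investigation period.
The last day of the proof-of-loss period: 3 business days after Friday, February 23, 2029, skipping weekends — Feb 26, Feb 27, Feb 28 — lands on Wednesday, February 28, 2029.
The last day of the consultation period: February 28, 2029 + 10 days = March 10, 2029.
The date payment becomes effective: March 10, 2029 + 15 days = March 25, 2029. That falls on a Sunday, so it rolls to the next business day, Monday, March 26, 2029.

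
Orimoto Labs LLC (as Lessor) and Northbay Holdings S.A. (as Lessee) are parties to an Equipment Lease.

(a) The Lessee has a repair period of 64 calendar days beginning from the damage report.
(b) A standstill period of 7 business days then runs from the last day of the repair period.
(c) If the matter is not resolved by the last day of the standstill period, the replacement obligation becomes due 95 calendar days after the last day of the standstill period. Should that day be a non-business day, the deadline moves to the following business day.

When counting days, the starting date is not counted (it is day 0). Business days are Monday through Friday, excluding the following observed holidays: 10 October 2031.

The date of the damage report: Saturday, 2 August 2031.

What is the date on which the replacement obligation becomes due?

19 January 2032

The last day of the repair period: 2 August 2031 + 64 days = 5 October 2031.
The last day of the standstill period: 7 business days after Sunday, 5 October 2031, skipping weekends and the listed holiday on Oct 10 — Oct 6, Oct 7, Oct 8, Oct 9, Oct 13, Oct 14, Oct 15 — lands on Wednesday, 15 October 2031.
The date on which the replacement obligation becomes due: 15 October 2031 + 95 days = 18 January 2032. That falls on a Sunday, so it rolls to the next business day, Monday, 19 January 2032.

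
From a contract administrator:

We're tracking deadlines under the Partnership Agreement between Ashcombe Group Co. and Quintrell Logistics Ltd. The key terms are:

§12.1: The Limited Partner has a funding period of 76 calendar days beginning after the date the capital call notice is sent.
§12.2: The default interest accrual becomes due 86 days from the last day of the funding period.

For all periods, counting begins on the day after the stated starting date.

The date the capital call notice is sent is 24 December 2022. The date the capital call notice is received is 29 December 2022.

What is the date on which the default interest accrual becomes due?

The last day of the funding period: 24 December 2022 + 76 days = 10 March 2023.
The date on which the default interest accrual becomes due: 86 calendar days after 10 March 2023 is 4 June 2023.

4 June 2023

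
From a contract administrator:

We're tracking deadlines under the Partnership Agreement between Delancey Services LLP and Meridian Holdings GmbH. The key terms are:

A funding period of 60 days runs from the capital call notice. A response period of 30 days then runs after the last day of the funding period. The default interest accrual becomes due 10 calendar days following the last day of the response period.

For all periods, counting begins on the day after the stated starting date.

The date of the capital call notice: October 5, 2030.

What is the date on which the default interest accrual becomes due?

The last day of the funding period: October 5, 2030 + 60 days = December 4, 2030.
The last day of the response period: December 4, 2030 + 30 days = January 3, 2031.
The date on which the default interest accrual becomes due: January 3, 2031 + 10 days = January 13, 2031.

January 13, 2031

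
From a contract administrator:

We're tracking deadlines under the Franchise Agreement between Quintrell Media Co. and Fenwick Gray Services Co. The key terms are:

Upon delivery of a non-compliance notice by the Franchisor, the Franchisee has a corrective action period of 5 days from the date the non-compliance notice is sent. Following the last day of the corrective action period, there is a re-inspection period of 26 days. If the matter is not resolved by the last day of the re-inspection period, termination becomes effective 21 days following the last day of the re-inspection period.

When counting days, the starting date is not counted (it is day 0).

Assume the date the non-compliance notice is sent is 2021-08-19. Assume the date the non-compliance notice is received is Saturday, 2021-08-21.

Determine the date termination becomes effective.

2021-10-10

The last day of the corrective action period: 5 calendar days after 2021-08-19 is 2021-08-24.
Adding 26 calendar days to 2021-08-24 gives 2021-09-19, which is the last day of the re-inspection period.
Adding 21 calendar days to 2021-09-19 gives 2021-10-10, which is the date termination becomes effective.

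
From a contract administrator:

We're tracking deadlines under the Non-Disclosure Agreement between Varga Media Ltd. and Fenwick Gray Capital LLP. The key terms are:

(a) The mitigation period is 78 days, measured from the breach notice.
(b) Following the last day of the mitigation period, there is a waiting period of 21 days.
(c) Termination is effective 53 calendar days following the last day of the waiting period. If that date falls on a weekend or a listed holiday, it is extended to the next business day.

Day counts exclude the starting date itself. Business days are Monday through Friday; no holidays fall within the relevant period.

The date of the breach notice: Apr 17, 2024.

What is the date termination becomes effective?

Adding 78 calendar days to Apr 17, 2024 gives Jul 4, 2024, which is the last day of the mitigation period.
Adding 21 calendar days to Jul 4, 2024 gives Jul 25, 2024, which is the last day of the waiting period.
Adding 53 calendar days to Jul 25, 2024 gives Sep 16, 2024, which is the date termination becomes effective. Sep 16, 2024 is a Monday, so no roll-forward applies.

Sep 16, 2024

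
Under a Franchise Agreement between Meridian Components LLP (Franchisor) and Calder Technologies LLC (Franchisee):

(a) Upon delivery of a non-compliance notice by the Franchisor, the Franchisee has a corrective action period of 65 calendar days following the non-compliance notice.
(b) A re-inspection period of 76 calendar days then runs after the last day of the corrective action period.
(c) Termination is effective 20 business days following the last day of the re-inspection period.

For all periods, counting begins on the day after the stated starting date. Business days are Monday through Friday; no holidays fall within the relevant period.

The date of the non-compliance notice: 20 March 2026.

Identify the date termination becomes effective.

4 September 2026

Adding 65 calendar days to 20 March 2026 gives 24 May 2026, which is the last day of the corrective action period.
The last day of the re-inspection period: 24 May 2026 + 76 days = 8 August 2026.
The date termination becomes effective: counting 20 business days from Saturday, 8 August 2026 (Aug 10, Aug 11, Aug 12, Aug 13, …, Sep 2, Sep 3, Sep 4, skipping weekends) reaches Friday, 4 September 2026.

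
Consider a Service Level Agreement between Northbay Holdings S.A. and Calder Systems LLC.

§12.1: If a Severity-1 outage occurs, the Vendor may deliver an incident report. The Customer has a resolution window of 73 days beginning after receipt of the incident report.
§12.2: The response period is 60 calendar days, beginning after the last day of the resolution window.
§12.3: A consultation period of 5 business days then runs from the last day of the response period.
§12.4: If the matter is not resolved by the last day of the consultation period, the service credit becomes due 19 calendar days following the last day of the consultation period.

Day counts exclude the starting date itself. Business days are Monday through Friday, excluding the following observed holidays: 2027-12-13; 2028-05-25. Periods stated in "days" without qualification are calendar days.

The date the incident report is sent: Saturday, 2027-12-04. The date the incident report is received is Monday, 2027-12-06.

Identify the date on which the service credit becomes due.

2028-05-13

Adding 73 calendar days to 2027-12-06 gives 2028-02-17, which is the last day of the resolution window.
The last day of the response period: 60 calendar days after 2028-02-17 is 2028-04-17.
From Monday, 2028-04-17, 5 business days (Apr 18, Apr 19, Apr 20, Apr 21, Apr 24, skipping weekends) brings us to Monday, 2028-04-24, which is the last day of the consultation period.
The date on which the service credit becomes due: 19 calendar days after 2028-04-24 is 2028-05-13.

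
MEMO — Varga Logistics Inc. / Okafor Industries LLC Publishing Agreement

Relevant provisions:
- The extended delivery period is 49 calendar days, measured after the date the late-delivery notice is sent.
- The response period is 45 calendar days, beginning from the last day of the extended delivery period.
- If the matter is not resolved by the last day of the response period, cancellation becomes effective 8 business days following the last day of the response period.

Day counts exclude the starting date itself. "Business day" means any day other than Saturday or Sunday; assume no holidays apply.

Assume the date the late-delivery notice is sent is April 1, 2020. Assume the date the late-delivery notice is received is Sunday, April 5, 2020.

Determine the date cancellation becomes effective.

The last day of the extended delivery period: April 1, 2020 + 49 days = May 20, 2020.
The last day of the response period: May 20, 2020 + 45 days = July 4, 2020.
The date cancellation becomes effective: 8 business days after Saturday, July 4, 2020, skipping weekends — Jul 6, Jul 7, Jul 8, Jul 9, Jul 10, Jul 13, Jul 14, Jul 15 — lands on Wednesday, July 15, 2020.

July 15, 2020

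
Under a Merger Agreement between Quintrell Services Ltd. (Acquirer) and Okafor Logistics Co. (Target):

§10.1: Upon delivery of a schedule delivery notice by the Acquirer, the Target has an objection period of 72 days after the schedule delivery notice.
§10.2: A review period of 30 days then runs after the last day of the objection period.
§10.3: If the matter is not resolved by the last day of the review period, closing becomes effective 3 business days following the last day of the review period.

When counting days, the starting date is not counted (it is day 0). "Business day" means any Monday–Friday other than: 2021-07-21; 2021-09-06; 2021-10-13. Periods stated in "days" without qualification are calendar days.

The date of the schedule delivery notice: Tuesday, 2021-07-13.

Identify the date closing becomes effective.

The last day of the objection period: 72 calendar days after 2021-07-13 is 2021-09-23.
The last day of the review period: 2021-09-23 + 30 days = 2021-10-23.
The date closing becomes effective: counting 3 business days from Saturday, 2021-10-23 (Oct 25, Oct 26, Oct 27, skipping weekends) reaches Wednesday, 2021-10-27.

2021-10-27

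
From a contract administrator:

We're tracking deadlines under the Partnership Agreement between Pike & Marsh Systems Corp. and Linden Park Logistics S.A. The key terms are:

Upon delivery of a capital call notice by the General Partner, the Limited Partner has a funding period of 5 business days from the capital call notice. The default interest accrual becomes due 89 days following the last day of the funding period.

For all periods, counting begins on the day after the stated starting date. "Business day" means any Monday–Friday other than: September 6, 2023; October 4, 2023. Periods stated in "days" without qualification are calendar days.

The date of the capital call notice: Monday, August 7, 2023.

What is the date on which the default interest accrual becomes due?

November 11, 2023

From Monday, August 7, 2023, 5 business days (Aug 8, Aug 9, Aug 10, Aug 11, Aug 14, skipping weekends) brings us to Monday, August 14, 2023, which is the last day of the funding period.
The date on which the default interest accrual becomes due: August 14, 2023 + 89 days = November 11, 2023.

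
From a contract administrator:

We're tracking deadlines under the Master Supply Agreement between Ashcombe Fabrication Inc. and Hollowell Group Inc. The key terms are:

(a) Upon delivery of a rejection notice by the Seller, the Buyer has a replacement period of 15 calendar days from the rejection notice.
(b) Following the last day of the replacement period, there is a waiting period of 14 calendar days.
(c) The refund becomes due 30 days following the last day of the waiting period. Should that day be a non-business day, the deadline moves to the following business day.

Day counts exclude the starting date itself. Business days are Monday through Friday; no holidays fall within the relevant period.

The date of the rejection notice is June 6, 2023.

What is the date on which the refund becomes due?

August 4, 2023

Adding 15 calendar days to June 6, 2023 gives June 21, 2023, which is the last day of the replacement period.
The last day of the waiting period: June 21, 2023 + 14 days = July 5, 2023.
The date on which the refund becomes due: July 5, 2023 + 30 days = August 4, 2023. August 4, 2023 is a Friday, so no roll-forward applies.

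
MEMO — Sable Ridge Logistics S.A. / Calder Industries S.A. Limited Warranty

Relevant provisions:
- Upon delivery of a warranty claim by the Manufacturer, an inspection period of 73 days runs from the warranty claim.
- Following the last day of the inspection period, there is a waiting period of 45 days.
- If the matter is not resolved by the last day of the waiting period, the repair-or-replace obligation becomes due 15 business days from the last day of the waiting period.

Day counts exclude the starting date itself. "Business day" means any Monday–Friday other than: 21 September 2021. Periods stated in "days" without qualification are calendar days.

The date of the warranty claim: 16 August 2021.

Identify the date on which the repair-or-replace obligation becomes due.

Adding 73 calendar days to 16 August 2021 gives 28 October 2021, which is the last day of the inspection period.
The last day of the waiting period: 45 calendar days after 28 October 2021 is 12 December 2021.
The date on which the repair-or-replace obligation becomes due: counting 15 business days from Sunday, 12 December 2021 (Dec 13, Dec 14, Dec 15, Dec 16, …, Dec 29, Dec 30, Dec 31, skipping weekends) reaches Friday, 31 December 2021.

31 December 2021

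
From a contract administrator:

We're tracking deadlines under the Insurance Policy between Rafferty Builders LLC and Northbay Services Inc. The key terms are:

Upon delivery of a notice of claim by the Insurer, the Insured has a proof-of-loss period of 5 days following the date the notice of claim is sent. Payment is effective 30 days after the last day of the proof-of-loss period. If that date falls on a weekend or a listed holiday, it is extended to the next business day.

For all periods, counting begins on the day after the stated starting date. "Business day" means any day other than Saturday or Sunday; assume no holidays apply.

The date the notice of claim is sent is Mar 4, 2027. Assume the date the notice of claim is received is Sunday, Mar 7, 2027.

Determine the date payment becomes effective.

Apr 8, 2027

The last day of the proof-of-loss period: Mar 4, 2027 + 5 days = Mar 9, 2027.
The date payment becomes effective: 30 calendar days after Mar 9, 2027 is Apr 8, 2027. Apr 8, 2027 is a Thursday, so no roll-forward applies.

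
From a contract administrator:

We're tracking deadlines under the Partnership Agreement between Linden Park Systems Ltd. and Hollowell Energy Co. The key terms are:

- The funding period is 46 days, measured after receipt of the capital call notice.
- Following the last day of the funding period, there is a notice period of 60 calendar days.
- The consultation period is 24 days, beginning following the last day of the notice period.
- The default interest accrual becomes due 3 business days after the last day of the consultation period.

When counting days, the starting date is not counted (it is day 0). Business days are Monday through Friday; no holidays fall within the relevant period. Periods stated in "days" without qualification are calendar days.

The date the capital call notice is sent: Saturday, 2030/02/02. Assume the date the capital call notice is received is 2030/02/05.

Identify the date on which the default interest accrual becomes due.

2030/06/19

The last day of the funding period: 46 calendar days after 2030/02/05 is 2030/03/23.
The last day of the notice period: 2030/03/23 + 60 days = 2030/05/22.
Adding 24 calendar days to 2030/05/22 gives 2030/06/15, which is the last day of the consultation period.
The date on which the default interest accrual becomes due: counting 3 business days from Saturday, 2030/06/15 (Jun 17, Jun 18, Jun 19, skipping weekends) reaches Wednesday, 2030/06/19.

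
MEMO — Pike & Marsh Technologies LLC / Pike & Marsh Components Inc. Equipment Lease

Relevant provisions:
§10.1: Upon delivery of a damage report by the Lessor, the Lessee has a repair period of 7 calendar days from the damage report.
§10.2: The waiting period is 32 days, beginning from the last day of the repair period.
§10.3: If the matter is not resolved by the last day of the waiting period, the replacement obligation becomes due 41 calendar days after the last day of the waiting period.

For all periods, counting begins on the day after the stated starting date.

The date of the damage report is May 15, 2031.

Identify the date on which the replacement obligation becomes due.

Adding 7 calendar days to May 15, 2031 gives May 22, 2031, which is the last day of the repair period.
The last day of the waiting period: 32 calendar days after May 22, 2031 is Jun 23, 2031.
The date on which the replacement obligation becomes due: 41 calendar days after Jun 23, 2031 is Aug 3, 2031.

Aug 3, 2031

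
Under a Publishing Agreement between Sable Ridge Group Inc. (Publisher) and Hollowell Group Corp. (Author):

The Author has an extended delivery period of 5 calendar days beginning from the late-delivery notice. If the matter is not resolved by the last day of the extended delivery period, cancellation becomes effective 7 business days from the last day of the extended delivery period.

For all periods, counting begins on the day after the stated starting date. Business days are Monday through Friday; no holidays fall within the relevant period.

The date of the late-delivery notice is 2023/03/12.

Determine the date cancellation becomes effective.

2023/03/28

Adding 5 calendar days to 2023/03/12 gives 2023/03/17, which is the last day of the extended delivery period.
The date cancellation becomes effective: 7 business days after Friday, 2023/03/17, skipping weekends — Mar 20, Mar 21, Mar 22, Mar 23, Mar 24, Mar 27, Mar 28 — lands on Tuesday, 2023/03/28.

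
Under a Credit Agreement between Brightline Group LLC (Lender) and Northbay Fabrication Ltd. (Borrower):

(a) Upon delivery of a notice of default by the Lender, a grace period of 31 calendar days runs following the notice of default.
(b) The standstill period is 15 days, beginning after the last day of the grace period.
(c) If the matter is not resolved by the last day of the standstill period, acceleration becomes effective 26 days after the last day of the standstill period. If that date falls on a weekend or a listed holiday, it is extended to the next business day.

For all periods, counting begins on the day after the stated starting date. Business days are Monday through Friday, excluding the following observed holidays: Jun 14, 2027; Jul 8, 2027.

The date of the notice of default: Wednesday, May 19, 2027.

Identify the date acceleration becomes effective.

Jul 30, 2027

Adding 31 calendar days to May 19, 2027 gives Jun 19, 2027, which is the last day of the grace period.
The last day of the standstill period: 15 calendar days after Jun 19, 2027 is Jul 4, 2027.
The date acceleration becomes effective: 26 calendar days after Jul 4, 2027 is Jul 30, 2027. Jul 30, 2027 is a Friday and is not a listed holiday, so no roll-forward applies.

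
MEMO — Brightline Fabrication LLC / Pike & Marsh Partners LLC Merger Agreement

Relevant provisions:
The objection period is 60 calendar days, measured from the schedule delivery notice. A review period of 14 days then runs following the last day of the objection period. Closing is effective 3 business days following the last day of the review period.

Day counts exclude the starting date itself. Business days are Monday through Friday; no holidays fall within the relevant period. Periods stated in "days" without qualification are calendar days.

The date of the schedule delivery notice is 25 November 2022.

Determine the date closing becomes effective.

The last day of the objection period: 60 calendar days after 25 November 2022 is 24 January 2023.
The last day of the review period: 24 January 2023 + 14 days = 7 February 2023.
The date closing becomes effective: counting 3 business days from Tuesday, 7 February 2023 (Feb 8, Feb 9, Feb 10, skipping weekends) reaches Friday, 10 February 2023.

10 February 2023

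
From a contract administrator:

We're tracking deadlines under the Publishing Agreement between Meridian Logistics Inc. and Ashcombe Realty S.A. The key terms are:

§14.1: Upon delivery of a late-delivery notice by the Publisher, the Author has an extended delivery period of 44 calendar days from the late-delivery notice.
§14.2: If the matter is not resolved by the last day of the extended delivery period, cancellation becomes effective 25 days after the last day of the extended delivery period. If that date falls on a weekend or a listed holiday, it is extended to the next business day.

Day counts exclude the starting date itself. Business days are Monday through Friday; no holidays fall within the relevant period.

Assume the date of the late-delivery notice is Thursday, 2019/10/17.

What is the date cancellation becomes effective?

2019/12/25

The last day of the extended delivery period: 44 calendar days after 2019/10/17 is 2019/11/30.
The date cancellation becomes effective: 2019/11/30 + 25 days = 2019/12/25. 2019/12/25 is a Wednesday, so no roll-forward applies.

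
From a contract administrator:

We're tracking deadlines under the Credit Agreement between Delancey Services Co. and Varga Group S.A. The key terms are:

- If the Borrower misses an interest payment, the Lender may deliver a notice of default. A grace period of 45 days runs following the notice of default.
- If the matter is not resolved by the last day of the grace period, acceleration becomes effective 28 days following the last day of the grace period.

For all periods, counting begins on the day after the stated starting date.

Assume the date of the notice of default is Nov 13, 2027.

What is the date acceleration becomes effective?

The last day of the grace period: Nov 13, 2027 + 45 days = Dec 28, 2027.
The date acceleration becomes effective: 28 calendar days after Dec 28, 2027 is Jan 25, 2028.

Jan 25, 2028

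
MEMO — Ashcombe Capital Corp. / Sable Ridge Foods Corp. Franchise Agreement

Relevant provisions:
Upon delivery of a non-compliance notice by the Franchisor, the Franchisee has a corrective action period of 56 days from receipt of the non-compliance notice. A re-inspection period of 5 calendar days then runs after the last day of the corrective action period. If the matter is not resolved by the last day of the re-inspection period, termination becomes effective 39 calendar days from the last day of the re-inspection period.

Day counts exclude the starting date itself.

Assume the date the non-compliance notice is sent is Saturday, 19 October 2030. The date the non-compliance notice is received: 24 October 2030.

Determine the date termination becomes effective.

Adding 56 calendar days to 24 October 2030 gives 19 December 2030, which is the last day of the corrective action period.
The last day of the re-inspection period: 5 calendar days after 19 December 2030 is 24 December 2030.
The date termination becomes effective: 39 calendar days after 24 December 2030 is 1 February 2031.

1 February 2031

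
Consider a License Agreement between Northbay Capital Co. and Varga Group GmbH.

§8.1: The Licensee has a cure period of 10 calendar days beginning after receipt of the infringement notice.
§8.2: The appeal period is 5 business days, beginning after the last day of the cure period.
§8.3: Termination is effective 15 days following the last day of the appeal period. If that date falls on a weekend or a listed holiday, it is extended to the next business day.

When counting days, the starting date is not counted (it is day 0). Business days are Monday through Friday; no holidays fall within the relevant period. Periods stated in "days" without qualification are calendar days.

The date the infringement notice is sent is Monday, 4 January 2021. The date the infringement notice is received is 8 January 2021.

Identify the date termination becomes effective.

9 February 2021

The last day of the cure period: 10 calendar days after 8 January 2021 is 18 January 2021.
The last day of the appeal period: counting 5 business days from Monday, 18 January 2021 (Jan 19, Jan 20, Jan 21, Jan 22, Jan 25, skipping weekends) reaches Monday, 25 January 2021.
Adding 15 calendar days to 25 January 2021 gives 9 February 2021, which is the date termination becomes effective. 9 February 2021 is a Tuesday, so no roll-forward applies.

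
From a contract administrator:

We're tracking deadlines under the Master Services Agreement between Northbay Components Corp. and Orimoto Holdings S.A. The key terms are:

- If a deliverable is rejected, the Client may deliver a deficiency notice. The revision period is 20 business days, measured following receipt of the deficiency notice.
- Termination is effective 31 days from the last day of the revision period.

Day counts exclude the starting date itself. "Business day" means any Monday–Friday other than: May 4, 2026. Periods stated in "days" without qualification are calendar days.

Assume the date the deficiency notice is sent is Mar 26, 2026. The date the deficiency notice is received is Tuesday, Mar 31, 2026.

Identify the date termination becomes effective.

The last day of the revision period: 20 business days after Tuesday, Mar 31, 2026, skipping weekends — Apr 1, Apr 2, Apr 3, Apr 6, …, Apr 24, Apr 27, Apr 28 — lands on Tuesday, Apr 28, 2026.
The date termination becomes effective: 31 calendar days after Apr 28, 2026 is May 29, 2026.

May 29, 2026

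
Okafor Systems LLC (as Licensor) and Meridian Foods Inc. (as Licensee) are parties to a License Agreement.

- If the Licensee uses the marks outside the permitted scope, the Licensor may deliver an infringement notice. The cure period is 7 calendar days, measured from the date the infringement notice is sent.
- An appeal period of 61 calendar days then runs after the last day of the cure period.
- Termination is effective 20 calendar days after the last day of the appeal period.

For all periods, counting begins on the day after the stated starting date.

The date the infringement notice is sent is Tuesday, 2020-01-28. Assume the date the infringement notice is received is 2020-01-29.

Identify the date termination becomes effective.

2020-04-25

The last day of the cure period: 2020-01-28 + 7 days = 2020-02-04.
Adding 61 calendar days to 2020-02-04 gives 2020-04-05, which is the last day of the appeal period.
The date termination becomes effective: 2020-04-05 + 20 days = 2020-04-25.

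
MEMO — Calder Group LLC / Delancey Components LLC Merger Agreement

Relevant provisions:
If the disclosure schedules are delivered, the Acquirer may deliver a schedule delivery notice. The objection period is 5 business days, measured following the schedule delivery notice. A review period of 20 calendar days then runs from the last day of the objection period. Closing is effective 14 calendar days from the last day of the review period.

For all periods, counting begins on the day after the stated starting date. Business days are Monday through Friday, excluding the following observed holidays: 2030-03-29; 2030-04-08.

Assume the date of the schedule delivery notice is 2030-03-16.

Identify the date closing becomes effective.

From Saturday, 2030-03-16, 5 business days (Mar 18, Mar 19, Mar 20, Mar 21, Mar 22, skipping weekends) brings us to Friday, 2030-03-22, which is the last day of the objection period.
The last day of the review period: 2030-03-22 + 20 days = 2030-04-11.
The date closing becomes effective: 2030-04-11 + 14 days = 2030-04-25.

2030-04-25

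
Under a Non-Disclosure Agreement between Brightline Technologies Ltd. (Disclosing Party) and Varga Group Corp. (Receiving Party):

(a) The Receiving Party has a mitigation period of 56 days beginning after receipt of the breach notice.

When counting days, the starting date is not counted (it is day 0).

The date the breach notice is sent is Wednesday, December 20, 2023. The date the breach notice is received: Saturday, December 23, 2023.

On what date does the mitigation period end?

February 17, 2024

The last day of the mitigation period: 56 calendar days after December 23, 2023 is February 17, 2024.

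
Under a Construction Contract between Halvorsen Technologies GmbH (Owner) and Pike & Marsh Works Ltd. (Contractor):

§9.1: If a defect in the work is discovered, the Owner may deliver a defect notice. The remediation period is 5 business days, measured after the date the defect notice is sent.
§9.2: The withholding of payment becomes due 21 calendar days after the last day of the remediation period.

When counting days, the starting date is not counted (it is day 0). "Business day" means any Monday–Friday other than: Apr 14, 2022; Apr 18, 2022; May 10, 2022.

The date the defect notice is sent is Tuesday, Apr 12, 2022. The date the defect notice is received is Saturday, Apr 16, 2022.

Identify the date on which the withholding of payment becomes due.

The last day of the remediation period: 5 business days after Tuesday, Apr 12, 2022, skipping weekends and the listed holidays on Apr 14, Apr 18 — Apr 13, Apr 15, Apr 19, Apr 20, Apr 21 — lands on Thursday, Apr 21, 2022.
Adding 21 calendar days to Apr 21, 2022 gives May 12, 2022, which is the date on which the withholding of payment becomes due.

May 12, 2022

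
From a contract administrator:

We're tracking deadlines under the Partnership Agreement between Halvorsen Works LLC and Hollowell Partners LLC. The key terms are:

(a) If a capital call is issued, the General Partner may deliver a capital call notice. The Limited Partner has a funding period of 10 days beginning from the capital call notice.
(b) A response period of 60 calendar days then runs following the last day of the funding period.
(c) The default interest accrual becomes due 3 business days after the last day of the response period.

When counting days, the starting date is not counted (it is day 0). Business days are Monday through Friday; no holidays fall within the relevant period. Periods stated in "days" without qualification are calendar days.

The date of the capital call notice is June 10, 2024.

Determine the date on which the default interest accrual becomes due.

August 22, 2024

Adding 10 calendar days to June 10, 2024 gives June 20, 2024, which is the last day of the funding period.
The last day of the response period: 60 calendar days after June 20, 2024 is August 19, 2024.
From Monday, August 19, 2024, 3 business days (Aug 20, Aug 21, Aug 22, skipping weekends) brings us to Thursday, August 22, 2024, which is the date on which the default interest accrual becomes due.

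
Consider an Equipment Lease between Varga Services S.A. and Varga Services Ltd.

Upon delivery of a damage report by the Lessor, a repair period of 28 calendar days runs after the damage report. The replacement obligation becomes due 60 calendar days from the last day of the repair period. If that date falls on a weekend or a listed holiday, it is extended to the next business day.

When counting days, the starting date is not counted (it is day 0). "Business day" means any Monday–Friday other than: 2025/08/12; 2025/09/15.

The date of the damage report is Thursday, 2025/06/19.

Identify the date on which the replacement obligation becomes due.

The last day of the repair period: 2025/06/19 + 28 days = 2025/07/17.
The date on which the replacement obligation becomes due: 60 calendar days after 2025/07/17 is 2025/09/15. That falls on Monday, a listed holiday, so it rolls to the next business day, Tuesday, 2025/09/16.

2025/09/16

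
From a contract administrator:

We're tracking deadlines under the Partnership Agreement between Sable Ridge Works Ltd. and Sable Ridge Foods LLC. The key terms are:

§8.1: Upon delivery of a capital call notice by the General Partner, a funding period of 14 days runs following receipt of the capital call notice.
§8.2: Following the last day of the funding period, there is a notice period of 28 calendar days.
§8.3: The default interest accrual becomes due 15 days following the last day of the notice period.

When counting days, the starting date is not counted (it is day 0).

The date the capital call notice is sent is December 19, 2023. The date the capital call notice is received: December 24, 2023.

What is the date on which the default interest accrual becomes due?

February 19, 2024

Adding 14 calendar days to December 24, 2023 gives January 7, 2024, which is the last day of the funding period.
The last day of the notice period: January 7, 2024 + 28 days = February 4, 2024.
The date on which the default interest accrual becomes due: February 4, 2024 + 15 days = February 19, 2024.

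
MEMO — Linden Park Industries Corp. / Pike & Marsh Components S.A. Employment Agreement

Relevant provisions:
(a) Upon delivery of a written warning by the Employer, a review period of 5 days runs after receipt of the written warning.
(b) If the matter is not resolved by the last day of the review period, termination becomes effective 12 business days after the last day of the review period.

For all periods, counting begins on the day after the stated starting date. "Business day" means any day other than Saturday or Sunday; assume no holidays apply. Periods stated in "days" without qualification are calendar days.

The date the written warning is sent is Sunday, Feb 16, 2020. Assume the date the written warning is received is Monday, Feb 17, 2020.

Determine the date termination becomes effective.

Mar 10, 2020

The last day of the review period: 5 calendar days after Feb 17, 2020 is Feb 22, 2020.
The date termination becomes effective: 12 business days after Saturday, Feb 22, 2020, skipping weekends — Feb 24, Feb 25, Feb 26, Feb 27, …, Mar 6, Mar 9, Mar 10 — lands on Tuesday, Mar 10, 2020.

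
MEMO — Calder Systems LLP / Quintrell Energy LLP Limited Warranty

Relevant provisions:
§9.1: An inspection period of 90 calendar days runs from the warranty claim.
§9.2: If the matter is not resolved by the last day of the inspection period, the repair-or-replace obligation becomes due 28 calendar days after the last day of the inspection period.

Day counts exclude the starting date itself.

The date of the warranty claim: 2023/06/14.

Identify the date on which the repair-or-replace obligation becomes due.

The last day of the inspection period: 90 calendar days after 2023/06/14 is 2023/09/12.
The date on which the repair-or-replace obligation becomes due: 2023/09/12 + 28 days = 2023/10/10.

2023/10/10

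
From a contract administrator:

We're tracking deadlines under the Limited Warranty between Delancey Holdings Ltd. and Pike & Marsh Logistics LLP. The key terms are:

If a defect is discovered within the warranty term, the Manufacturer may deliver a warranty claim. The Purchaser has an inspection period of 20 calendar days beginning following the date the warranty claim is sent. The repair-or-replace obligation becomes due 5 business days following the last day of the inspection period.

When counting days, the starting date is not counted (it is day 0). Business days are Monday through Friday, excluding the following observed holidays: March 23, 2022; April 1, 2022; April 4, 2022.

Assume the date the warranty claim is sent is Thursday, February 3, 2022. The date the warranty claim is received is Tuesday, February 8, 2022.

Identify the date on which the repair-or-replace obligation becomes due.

Adding 20 calendar days to February 3, 2022 gives February 23, 2022, which is the last day of the inspection period.
From Wednesday, February 23, 2022, 5 business days (Feb 24, Feb 25, Feb 28, Mar 1, Mar 2, skipping weekends) brings us to Wednesday, March 2, 2022, which is the date on which the repair-or-replace obligation becomes due.

March 2, 2022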